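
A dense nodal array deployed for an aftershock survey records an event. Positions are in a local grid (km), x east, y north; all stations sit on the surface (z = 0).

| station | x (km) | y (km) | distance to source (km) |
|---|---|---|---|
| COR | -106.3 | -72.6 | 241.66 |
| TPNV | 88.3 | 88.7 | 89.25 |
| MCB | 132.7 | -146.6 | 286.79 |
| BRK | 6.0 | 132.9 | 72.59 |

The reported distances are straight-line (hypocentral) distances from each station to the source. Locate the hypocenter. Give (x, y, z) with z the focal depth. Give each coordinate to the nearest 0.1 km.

Each station gives a sphere (x−x_i)² + (y−y_i)² + z² = d_i² (stations at z=0).
Subtracting the COR sphere from TPNV and MCB: z² cancels, leaving linear equations in x and y:
389.2 x + 322.6 y = 49528.12
478.0 x − 148.0 y = -1318.55
Solving: x ≈ 32.600, y ≈ 114.198 km (keep extra digits for the depth step; rounded: 32.6, 114.2).
Then from the COR sphere: z² = 241.66² − (x + 106.3)² − (y + 72.6)² with x = 32.600, y = 114.198, so z ≈ 64.906 ≈ 64.9 km.

(32.6, 114.2, 64.9)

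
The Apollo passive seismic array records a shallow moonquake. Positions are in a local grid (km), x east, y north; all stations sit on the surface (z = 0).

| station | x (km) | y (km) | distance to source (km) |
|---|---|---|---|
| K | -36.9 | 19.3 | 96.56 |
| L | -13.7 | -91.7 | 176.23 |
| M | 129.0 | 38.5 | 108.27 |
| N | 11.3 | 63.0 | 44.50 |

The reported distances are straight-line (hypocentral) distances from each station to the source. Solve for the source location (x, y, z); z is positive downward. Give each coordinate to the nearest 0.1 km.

Each station gives a sphere (x−x_i)² + (y−y_i)² + z² = d_i² (stations at z=0).
Subtracting the K sphere from L and M: z² cancels, leaving linear equations in x and y:
46.4 x − 222.0 y = -14870.70
331.8 x + 38.4 y = 13990.59
Solving: x ≈ 33.601, y ≈ 74.008 km (keep extra digits for the depth step; rounded: 33.6, 74.0).
Then from the K sphere: z² = 96.56² − (x + 36.9)² − (y − 19.3)² with x = 33.601, y = 74.008, so z ≈ 36.885 ≈ 36.9 km.
Check against N (with the unrounded solution): distance 44.49 ≈ 44.50 km. ✓

(33.6, 74.0, 36.9)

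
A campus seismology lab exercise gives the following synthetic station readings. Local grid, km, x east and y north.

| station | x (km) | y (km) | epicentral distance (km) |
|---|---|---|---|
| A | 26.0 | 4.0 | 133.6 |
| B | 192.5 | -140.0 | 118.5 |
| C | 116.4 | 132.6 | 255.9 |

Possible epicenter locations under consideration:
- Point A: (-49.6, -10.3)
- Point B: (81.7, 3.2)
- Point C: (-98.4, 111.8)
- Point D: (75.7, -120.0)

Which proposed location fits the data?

For each candidate, compare |candidate − station| to the reported distance:
Point A: residuals A 56.7, B 156.2, C 36.9 → max 156.2 km
Point B: residuals A 77.9, B 62.6, C 121.9 → max 121.9 km
Point C: residuals A 31.0, B 266.2, C 40.1 → max 266.2 km
Point D: residuals A 0.0, B 0.0, C 0.0 → max 0.0 km
Only Point D has all residuals ≈ 0.

Point D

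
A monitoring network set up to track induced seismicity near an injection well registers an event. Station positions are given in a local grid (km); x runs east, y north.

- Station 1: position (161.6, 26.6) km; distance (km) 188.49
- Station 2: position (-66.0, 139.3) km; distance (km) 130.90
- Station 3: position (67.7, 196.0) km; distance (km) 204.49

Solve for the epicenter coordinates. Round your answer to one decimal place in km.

Circle about each station: (x − 161.6)² + (y − 26.6)² = 188.49²; (x + 66.0)² + (y − 139.3)² = 130.90²; (x − 67.7)² + (y − 196.0)² = 204.49².
Subtracting pairs of circle equations eliminates x²+y² and gives linear equations (the radical axes):
-455.2 x + 225.4 y = 15332.04
-187.8 x + 338.8 y = 9889.49
Solving the 2×2 system: x ≈ -26.5, y ≈ 14.5 km.

(-26.5, 14.5)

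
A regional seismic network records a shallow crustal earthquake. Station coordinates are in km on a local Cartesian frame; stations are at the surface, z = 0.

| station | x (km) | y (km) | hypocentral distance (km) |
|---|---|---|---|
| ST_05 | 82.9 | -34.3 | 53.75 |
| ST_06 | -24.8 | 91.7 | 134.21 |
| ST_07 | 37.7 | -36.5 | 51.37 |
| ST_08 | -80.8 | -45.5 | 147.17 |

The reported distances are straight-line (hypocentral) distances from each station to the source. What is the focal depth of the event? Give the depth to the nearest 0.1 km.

z ≈ 38.6 km

Each station gives a sphere (x−x_i)² + (y−y_i)² + z² = d_i² (stations at z=0).
Subtracting the ST_05 sphere from ST_06 and ST_07: z² cancels, leaving linear equations in x and y:
-215.4 x + 252.0 y = -14148.23
-90.4 x − 4.4 y = -5045.17
Solving: x ≈ 56.204, y ≈ -8.103 km (keep extra digits for the depth step; rounded: 56.2, -8.1).
Then from the ST_05 sphere: z² = 53.75² − (x − 82.9)² − (y + 34.3)² with x = 56.204, y = -8.103, so z ≈ 38.602 ≈ 38.6 km.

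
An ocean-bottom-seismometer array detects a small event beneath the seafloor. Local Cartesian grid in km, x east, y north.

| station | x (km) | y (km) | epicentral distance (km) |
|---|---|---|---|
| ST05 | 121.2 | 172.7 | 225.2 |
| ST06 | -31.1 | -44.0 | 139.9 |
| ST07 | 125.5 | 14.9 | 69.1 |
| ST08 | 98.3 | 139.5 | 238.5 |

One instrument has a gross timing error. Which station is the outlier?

ST08

Solve using three stations at a time. Using ST05, ST06, ST07 (subtract circle equations pairwise → linear system) gives (x, y) ≈ (108.6, -52.2).
Distances from that point to each station vs reported:
  ST05: calculated 225.2 vs reported 225.2 → residual 0.0 km
  ST06: calculated 139.9 vs reported 139.9 → residual 0.0 km
  ST07: calculated 69.2 vs reported 69.1 → residual 0.1 km
  ST08: calculated 191.9 vs reported 238.5 → residual 46.6 km
ST05, ST06, ST07 are mutually consistent (residuals ≈ 0); ST08 is off by 46.6 km.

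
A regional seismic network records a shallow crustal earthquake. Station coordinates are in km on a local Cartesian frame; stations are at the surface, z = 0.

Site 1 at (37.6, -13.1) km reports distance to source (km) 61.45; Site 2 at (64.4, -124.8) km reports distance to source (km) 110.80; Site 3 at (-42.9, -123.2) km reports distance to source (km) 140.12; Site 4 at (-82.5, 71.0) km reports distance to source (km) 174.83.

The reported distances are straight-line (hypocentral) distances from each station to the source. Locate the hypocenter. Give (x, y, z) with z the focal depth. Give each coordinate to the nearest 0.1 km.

(46.4, -32.0, 57.8)

Each station gives a sphere (x−x_i)² + (y−y_i)² + z² = d_i² (stations at z=0).
Subtracting the Site 1 sphere from Site 2 and Site 3: z² cancels, leaving linear equations in x and y:
53.6 x − 223.4 y = 9636.49
-161.0 x − 220.2 y = -424.23
Solving: x ≈ 46.404, y ≈ -32.002 km (keep extra digits for the depth step; rounded: 46.4, -32.0).
Then from the Site 1 sphere: z² = 61.45² − (x − 37.6)² − (y + 13.1)² with x = 46.404, y = -32.002, so z ≈ 57.804 ≈ 57.8 km.
Check against Site 4 (with the unrounded solution): distance 174.83 ≈ 174.83 km. ✓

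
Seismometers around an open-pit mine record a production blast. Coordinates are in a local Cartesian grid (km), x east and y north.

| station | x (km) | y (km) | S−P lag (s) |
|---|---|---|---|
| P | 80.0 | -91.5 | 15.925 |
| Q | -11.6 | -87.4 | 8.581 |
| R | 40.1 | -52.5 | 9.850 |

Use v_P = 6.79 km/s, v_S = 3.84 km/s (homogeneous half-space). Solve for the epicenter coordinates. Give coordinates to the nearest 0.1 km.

Distance from S−P lag: d = Δt · v_P v_S / (v_P − v_S) = Δt · (6.79·3.84)/(6.79−3.84) ≈ 8.8385·Δt.
So d_P = 140.75, d_Q = 75.84, d_R = 87.06 km.
Circle about each station: (x − 80.0)² + (y + 91.5)² = 140.75²; (x + 11.6)² + (y + 87.4)² = 75.84²; (x − 40.1)² + (y + 52.5)² = 87.06².
Subtracting the P equation from the Q and R equations removes the quadratic terms:
-183.2 x + 8.2 y = 7059.93
-79.8 x + 78.0 y = 1823.13
Solving the 2×2 system: x ≈ -39.3, y ≈ -16.8 km.

-39.3 km east, -16.8 km north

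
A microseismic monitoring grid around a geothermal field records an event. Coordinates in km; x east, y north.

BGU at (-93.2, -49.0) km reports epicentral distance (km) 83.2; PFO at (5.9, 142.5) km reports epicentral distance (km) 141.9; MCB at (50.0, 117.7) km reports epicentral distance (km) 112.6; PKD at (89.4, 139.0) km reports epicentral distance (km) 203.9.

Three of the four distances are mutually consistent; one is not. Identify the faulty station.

MCB

Solve using three stations at a time. Using BGU, PFO, PKD (subtract circle equations pairwise → linear system) gives (x, y) ≈ (-85.2, 33.8).
Distances from that point to each station vs reported:
  BGU: calculated 83.1 vs reported 83.2 → residual 0.1 km
  PFO: calculated 141.9 vs reported 141.9 → residual 0.0 km
  MCB: calculated 159.2 vs reported 112.6 → residual 46.6 km
  PKD: calculated 203.9 vs reported 203.9 → residual 0.0 km
BGU, PFO, PKD are mutually consistent (residuals ≈ 0); MCB is off by 46.6 km.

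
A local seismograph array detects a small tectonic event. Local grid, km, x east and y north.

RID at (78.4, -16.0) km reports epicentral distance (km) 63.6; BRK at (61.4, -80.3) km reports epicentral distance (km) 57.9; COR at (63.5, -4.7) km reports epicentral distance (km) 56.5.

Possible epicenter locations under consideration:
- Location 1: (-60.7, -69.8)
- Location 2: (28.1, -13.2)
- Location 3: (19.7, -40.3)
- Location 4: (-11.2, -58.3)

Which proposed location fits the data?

For each candidate, compare |candidate − station| to the reported distance:
Location 1: residuals RID 85.5, BRK 64.7, COR 83.7 → max 85.5 km
Location 2: residuals RID 13.2, BRK 17.0, COR 20.1 → max 20.1 km
Location 3: residuals RID 0.1, BRK 0.1, COR 0.1 → max 0.1 km
Location 4: residuals RID 35.5, BRK 18.0, COR 35.4 → max 35.5 km
Only Location 3 has all residuals ≈ 0.

Location 3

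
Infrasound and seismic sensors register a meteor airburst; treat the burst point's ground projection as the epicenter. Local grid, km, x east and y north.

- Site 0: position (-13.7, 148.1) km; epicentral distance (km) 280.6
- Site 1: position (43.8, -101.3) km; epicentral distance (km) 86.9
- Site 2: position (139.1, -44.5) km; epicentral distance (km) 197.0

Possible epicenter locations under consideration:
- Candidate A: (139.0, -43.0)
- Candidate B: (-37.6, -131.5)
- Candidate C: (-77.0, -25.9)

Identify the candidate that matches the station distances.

For each candidate, compare |candidate − station| to the reported distance:
Candidate A: residuals Site 0 36.0, Site 1 24.7, Site 2 195.5 → max 195.5 km
Candidate B: residuals Site 0 0.0, Site 1 0.1, Site 2 0.0 → max 0.1 km
Candidate C: residuals Site 0 95.4, Site 1 55.5, Site 2 19.9 → max 95.4 km
Only Candidate B has all residuals ≈ 0.

Candidate B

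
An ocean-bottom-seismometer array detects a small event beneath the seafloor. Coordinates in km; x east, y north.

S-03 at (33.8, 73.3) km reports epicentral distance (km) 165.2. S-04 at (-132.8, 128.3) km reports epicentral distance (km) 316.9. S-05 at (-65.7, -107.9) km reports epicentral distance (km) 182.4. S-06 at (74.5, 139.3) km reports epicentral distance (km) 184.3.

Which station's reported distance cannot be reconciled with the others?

S-06

Solve using three stations at a time. Using S-03, S-04, S-05 (subtract circle equations pairwise → linear system) gives (x, y) ≈ (113.1, -71.6).
Distances from that point to each station vs reported:
  S-03: calculated 165.2 vs reported 165.2 → residual 0.0 km
  S-04: calculated 316.9 vs reported 316.9 → residual 0.0 km
  S-05: calculated 182.4 vs reported 182.4 → residual 0.0 km
  S-06: calculated 214.4 vs reported 184.3 → residual 30.1 km
S-03, S-04, S-05 are mutually consistent (residuals ≈ 0); S-06 is off by 30.1 km.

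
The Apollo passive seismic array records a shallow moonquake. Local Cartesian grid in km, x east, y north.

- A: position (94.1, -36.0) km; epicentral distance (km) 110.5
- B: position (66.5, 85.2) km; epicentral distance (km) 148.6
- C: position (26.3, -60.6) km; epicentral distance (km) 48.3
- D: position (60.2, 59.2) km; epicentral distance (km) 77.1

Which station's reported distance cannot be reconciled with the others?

D

Solve using three stations at a time. Using A, B, C (subtract circle equations pairwise → linear system) gives (x, y) ≈ (-16.3, -38.1).
Distances from that point to each station vs reported:
  A: calculated 110.5 vs reported 110.5 → residual 0.0 km
  B: calculated 148.6 vs reported 148.6 → residual 0.0 km
  C: calculated 48.2 vs reported 48.3 → residual 0.1 km
  D: calculated 123.8 vs reported 77.1 → residual 46.7 km
A, B, C are mutually consistent (residuals ≈ 0); D is off by 46.7 km.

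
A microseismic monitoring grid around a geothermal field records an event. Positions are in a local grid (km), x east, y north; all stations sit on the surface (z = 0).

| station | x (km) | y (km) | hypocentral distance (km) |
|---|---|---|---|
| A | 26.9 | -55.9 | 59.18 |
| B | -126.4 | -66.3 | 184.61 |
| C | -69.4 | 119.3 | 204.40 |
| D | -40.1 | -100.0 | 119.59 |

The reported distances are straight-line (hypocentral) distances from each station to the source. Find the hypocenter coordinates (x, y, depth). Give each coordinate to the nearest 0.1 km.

Each station gives a sphere (x−x_i)² + (y−y_i)² + z² = d_i² (stations at z=0).
Subtracting the A sphere from B and C: z² cancels, leaving linear equations in x and y:
-306.6 x − 20.8 y = -14054.35
-192.6 x + 350.4 y = -23076.66
Solving: x ≈ 48.499, y ≈ -39.200 km (keep extra digits for the depth step; rounded: 48.5, -39.2).
Then from the A sphere: z² = 59.18² − (x − 26.9)² − (y + 55.9)² with x = 48.499, y = -39.200, so z ≈ 52.506 ≈ 52.5 km.

(48.5, -39.2, 52.5)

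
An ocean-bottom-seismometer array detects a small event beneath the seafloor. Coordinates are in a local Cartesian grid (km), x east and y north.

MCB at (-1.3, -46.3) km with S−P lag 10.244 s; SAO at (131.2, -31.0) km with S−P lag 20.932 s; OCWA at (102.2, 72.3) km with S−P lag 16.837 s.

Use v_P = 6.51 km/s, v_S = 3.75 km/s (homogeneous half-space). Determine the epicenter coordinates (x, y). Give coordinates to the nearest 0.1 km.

x ≈ -41.9 km, y ≈ 34.7 km

Distance from S−P lag: d = Δt · v_P v_S / (v_P − v_S) = Δt · (6.51·3.75)/(6.51−3.75) ≈ 8.8451·Δt.
So d_MCB = 90.61, d_SAO = 185.15, d_OCWA = 148.93 km.
Circle about each station: (x + 1.3)² + (y + 46.3)² = 90.61²; (x − 131.2)² + (y + 31.0)² = 185.15²; (x − 102.2)² + (y − 72.3)² = 148.93².
Subtracting pairs of circle equations eliminates x²+y² and gives linear equations (the radical axes):
265.0 x + 30.6 y = -10041.29
207.0 x + 237.2 y = -443.22
Solving the 2×2 system: x ≈ -41.9, y ≈ 34.7 km.
Check against MCB (with the unrounded x, y): √((x + 1.3)²+(y + 46.3)²) = 90.60 ≈ 90.61 km. ✓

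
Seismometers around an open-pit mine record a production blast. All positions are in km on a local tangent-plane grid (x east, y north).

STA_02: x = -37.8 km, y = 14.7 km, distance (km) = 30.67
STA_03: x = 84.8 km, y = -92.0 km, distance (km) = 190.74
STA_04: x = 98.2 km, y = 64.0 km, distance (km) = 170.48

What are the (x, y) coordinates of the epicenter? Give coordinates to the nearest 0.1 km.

Circle about each station: (x + 37.8)² + (y − 14.7)² = 30.67²; (x − 84.8)² + (y + 92.0)² = 190.74²; (x − 98.2)² + (y − 64.0)² = 170.48².
Subtracting pairs of circle equations eliminates x²+y² and gives linear equations (the radical axes):
245.2 x − 213.4 y = -21430.99
272.0 x + 98.6 y = -16028.47
Solving the 2×2 system: x ≈ -67.3, y ≈ 23.1 km.

x ≈ -67.3 km, y ≈ 23.1 km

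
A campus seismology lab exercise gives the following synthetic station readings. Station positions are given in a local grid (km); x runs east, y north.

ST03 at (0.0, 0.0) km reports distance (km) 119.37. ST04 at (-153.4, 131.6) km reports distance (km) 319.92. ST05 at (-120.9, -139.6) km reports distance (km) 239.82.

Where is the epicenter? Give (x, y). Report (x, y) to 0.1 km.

(104.5, -57.7)

Circle about each station: x² + y² = 119.37²; (x + 153.4)² + (y − 131.6)² = 319.92²; (x + 120.9)² + (y + 139.6)² = 239.82².
Subtracting pairs of circle equations eliminates x²+y² and gives linear equations (the radical axes):
-306.8 x + 263.2 y = -47249.49
-241.8 x − 279.2 y = -9159.47
Solving the 2×2 system: x ≈ 104.5, y ≈ -57.7 km.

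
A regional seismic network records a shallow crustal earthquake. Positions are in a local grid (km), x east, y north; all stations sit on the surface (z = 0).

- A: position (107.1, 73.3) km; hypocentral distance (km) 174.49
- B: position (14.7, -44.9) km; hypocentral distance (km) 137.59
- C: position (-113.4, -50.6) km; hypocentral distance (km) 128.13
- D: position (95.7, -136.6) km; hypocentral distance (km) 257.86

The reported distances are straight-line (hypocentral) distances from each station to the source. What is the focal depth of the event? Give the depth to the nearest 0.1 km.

Each station gives a sphere (x−x_i)² + (y−y_i)² + z² = d_i² (stations at z=0).
Subtracting the A sphere from B and C: z² cancels, leaving linear equations in x and y:
-184.8 x − 236.4 y = -3095.45
-441.0 x − 247.8 y = 12606.08
Solving: x ≈ -64.098, y ≈ 63.202 km (keep extra digits for the depth step; rounded: -64.1, 63.2).
Then from the A sphere: z² = 174.49² − (x − 107.1)² − (y − 73.3)² with x = -64.098, y = 63.202, so z ≈ 32.188 ≈ 32.2 km.
Check against D (with the unrounded solution): distance 257.86 ≈ 257.86 km. ✓

depth ≈ 32.2 km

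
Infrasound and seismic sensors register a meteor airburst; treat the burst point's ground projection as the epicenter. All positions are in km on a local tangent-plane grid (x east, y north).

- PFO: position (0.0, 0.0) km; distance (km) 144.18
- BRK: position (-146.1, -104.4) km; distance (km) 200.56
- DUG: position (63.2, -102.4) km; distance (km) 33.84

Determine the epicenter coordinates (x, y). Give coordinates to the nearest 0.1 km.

x ≈ 52.2 km, y ≈ -134.4 km

Circle about each station: x² + y² = 144.18²; (x + 146.1)² + (y + 104.4)² = 200.56²; (x − 63.2)² + (y + 102.4)² = 33.84².
Subtracting the PFO equation from the BRK and DUG equations removes the quadratic terms:
-292.2 x − 208.8 y = 12808.13
126.4 x − 204.8 y = 34122.73
Solving the 2×2 system: x ≈ 52.2, y ≈ -134.4 km.
Check against PFO (with the unrounded x, y): √(x²+y²) = 144.18 ≈ 144.18 km. ✓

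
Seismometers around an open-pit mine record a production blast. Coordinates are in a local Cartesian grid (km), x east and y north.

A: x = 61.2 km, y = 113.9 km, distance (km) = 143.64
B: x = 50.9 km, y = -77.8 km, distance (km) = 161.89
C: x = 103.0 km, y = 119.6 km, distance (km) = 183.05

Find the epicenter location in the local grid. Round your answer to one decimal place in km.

x ≈ -61.3 km, y ≈ 38.9 km

Circle about each station: (x − 61.2)² + (y − 113.9)² = 143.64²; (x − 50.9)² + (y + 77.8)² = 161.89²; (x − 103.0)² + (y − 119.6)² = 183.05².
Subtracting pairs of circle equations eliminates x²+y² and gives linear equations (the radical axes):
-20.6 x − 383.4 y = -13650.92
83.6 x + 11.4 y = -4680.34
Solving the 2×2 system: x ≈ -61.3, y ≈ 38.9 km.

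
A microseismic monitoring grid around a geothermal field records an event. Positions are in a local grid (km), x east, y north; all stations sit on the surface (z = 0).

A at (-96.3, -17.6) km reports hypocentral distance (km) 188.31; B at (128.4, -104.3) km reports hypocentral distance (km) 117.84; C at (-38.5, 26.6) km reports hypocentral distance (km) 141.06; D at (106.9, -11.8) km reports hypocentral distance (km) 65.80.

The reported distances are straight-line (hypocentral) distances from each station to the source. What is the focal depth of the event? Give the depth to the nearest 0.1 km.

depth ≈ 60.8 km

Each station gives a sphere (x−x_i)² + (y−y_i)² + z² = d_i² (stations at z=0).
Subtracting the A sphere from B and C: z² cancels, leaving linear equations in x and y:
449.4 x − 173.4 y = 39355.99
115.6 x + 88.4 y = 8169.09
Solving: x ≈ 81.904, y ≈ -14.695 km (keep extra digits for the depth step; rounded: 81.9, -14.7).
Then from the A sphere: z² = 188.31² − (x + 96.3)² − (y + 17.6)² with x = 81.904, y = -14.695, so z ≈ 60.791 ≈ 60.8 km.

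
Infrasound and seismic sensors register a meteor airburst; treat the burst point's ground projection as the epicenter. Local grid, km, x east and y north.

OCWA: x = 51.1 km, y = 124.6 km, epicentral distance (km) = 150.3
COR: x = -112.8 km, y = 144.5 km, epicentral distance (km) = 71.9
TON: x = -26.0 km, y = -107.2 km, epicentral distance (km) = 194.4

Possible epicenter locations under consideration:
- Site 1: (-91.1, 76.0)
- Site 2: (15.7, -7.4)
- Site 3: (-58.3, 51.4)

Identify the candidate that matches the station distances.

Site 1

For each candidate, compare |candidate − station| to the reported distance:
Site 1: residuals OCWA 0.0, COR 0.0, TON 0.0 → max 0.0 km
Site 2: residuals OCWA 13.6, COR 127.1, TON 86.2 → max 127.1 km
Site 3: residuals OCWA 18.7, COR 36.0, TON 32.5 → max 36.0 km
Only Site 1 has all residuals ≈ 0.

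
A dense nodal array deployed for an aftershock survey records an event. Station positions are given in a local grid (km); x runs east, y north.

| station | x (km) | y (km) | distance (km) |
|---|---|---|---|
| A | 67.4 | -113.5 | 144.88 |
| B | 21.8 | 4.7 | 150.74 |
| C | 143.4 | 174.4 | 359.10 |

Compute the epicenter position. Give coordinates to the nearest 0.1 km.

Circle about each station: (x − 67.4)² + (y + 113.5)² = 144.88²; (x − 21.8)² + (y − 4.7)² = 150.74²; (x − 143.4)² + (y − 174.4)² = 359.10².
Subtracting the A equation from the B and C equations removes the quadratic terms:
-91.2 x + 236.4 y = -18660.01
152.0 x + 575.8 y = -74408.69
Solving the 2×2 system: x ≈ -77.4, y ≈ -108.8 km.

x ≈ -77.4 km, y ≈ -108.8 km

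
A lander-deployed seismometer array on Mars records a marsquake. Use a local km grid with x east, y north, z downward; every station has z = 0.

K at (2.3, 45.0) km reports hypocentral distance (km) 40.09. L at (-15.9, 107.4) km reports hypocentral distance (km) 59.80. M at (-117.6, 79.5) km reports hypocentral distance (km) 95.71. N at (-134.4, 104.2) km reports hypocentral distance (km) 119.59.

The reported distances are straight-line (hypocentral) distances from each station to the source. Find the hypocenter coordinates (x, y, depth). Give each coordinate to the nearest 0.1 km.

(-28.5, 54.1, 24.0)

Each station gives a sphere (x−x_i)² + (y−y_i)² + z² = d_i² (stations at z=0).
Subtracting the K sphere from L and M: z² cancels, leaving linear equations in x and y:
-36.4 x + 124.8 y = 7788.45
-239.8 x + 69.0 y = 10566.52
Solving: x ≈ -28.499, y ≈ 54.095 km (keep extra digits for the depth step; rounded: -28.5, 54.1).
Then from the K sphere: z² = 40.09² − (x − 2.3)² − (y − 45.0)² with x = -28.499, y = 54.095, so z ≈ 23.998 ≈ 24.0 km.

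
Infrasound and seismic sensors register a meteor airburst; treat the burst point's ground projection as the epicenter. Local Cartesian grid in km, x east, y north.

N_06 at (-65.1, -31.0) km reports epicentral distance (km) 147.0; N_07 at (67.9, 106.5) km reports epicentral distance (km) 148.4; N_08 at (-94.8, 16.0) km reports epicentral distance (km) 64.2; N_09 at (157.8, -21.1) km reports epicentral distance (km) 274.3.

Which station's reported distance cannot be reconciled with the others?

Solve using three stations at a time. Using N_06, N_07, N_09 (subtract circle equations pairwise → linear system) gives (x, y) ≈ (-80.2, 115.2).
Distances from that point to each station vs reported:
  N_06: calculated 147.0 vs reported 147.0 → residual 0.0 km
  N_07: calculated 148.4 vs reported 148.4 → residual 0.0 km
  N_08: calculated 100.3 vs reported 64.2 → residual 36.1 km
  N_09: calculated 274.3 vs reported 274.3 → residual 0.0 km
N_06, N_07, N_09 are mutually consistent (residuals ≈ 0); N_08 is off by 36.1 km.

N_08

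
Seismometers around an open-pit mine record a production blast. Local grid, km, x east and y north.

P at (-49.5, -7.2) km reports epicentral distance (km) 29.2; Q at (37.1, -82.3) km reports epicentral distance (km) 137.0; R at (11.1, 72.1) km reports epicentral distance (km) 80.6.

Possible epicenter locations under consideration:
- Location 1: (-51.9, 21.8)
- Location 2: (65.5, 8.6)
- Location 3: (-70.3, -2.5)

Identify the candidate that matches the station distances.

For each candidate, compare |candidate − station| to the reported distance:
Location 1: residuals P 0.1, Q 0.0, R 0.0 → max 0.1 km
Location 2: residuals P 86.9, Q 41.8, R 3.0 → max 86.9 km
Location 3: residuals P 7.9, Q 3.2, R 29.8 → max 29.8 km
Only Location 1 has all residuals ≈ 0.

Location 1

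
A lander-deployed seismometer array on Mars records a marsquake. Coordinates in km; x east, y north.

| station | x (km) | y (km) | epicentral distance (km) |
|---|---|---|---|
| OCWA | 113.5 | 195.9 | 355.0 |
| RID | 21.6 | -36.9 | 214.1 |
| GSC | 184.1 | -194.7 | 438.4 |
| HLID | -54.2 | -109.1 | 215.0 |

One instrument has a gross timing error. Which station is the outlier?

OCWA

Solve using three stations at a time. Using RID, GSC, HLID (subtract circle equations pairwise → linear system) gives (x, y) ≈ (-158.4, 78.9).
Distances from that point to each station vs reported:
  OCWA: calculated 296.0 vs reported 355.0 → residual 59.0 km
  RID: calculated 214.0 vs reported 214.1 → residual 0.1 km
  GSC: calculated 438.4 vs reported 438.4 → residual 0.0 km
  HLID: calculated 214.9 vs reported 215.0 → residual 0.1 km
RID, GSC, HLID are mutually consistent (residuals ≈ 0); OCWA is off by 59.0 km.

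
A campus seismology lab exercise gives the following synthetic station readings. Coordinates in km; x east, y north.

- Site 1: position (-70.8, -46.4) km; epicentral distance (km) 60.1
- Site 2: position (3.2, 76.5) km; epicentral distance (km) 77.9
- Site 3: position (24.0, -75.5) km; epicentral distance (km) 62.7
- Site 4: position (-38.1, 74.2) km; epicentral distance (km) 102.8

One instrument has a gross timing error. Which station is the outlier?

Site 2

Solve using three stations at a time. Using Site 1, Site 3, Site 4 (subtract circle equations pairwise → linear system) gives (x, y) ≈ (-14.3, -25.8).
Distances from that point to each station vs reported:
  Site 1: calculated 60.1 vs reported 60.1 → residual 0.0 km
  Site 2: calculated 103.8 vs reported 77.9 → residual 25.9 km
  Site 3: calculated 62.7 vs reported 62.7 → residual 0.0 km
  Site 4: calculated 102.8 vs reported 102.8 → residual 0.0 km
Site 1, Site 3, Site 4 are mutually consistent (residuals ≈ 0); Site 2 is off by 25.9 km.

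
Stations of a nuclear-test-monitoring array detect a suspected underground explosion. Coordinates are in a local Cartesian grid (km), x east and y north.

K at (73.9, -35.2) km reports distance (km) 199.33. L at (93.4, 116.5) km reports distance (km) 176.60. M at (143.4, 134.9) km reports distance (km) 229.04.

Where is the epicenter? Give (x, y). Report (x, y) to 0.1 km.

x ≈ -81.2 km, y ≈ 90.0 km

Circle about each station: (x − 73.9)² + (y + 35.2)² = 199.33²; (x − 93.4)² + (y − 116.5)² = 176.60²; (x − 143.4)² + (y − 134.9)² = 229.04².
Subtracting pairs of circle equations eliminates x²+y² and gives linear equations (the radical axes):
39.0 x + 303.4 y = 24140.45
139.0 x + 340.2 y = 19334.45
Solving the 2×2 system: x ≈ -81.2, y ≈ 90.0 km.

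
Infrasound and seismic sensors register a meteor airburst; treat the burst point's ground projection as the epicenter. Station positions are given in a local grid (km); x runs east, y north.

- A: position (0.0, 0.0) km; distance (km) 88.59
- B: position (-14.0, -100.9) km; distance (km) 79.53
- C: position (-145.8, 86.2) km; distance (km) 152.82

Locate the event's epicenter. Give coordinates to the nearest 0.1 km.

x ≈ -74.0 km, y ≈ -48.7 km

Circle about each station: x² + y² = 88.59²; (x + 14.0)² + (y + 100.9)² = 79.53²; (x + 145.8)² + (y − 86.2)² = 152.82².
Subtracting pairs of circle equations eliminates x²+y² and gives linear equations (the radical axes):
-28.0 x − 201.8 y = 11899.98
-291.6 x + 172.4 y = 13182.32
Solving the 2×2 system: x ≈ -74.0, y ≈ -48.7 km.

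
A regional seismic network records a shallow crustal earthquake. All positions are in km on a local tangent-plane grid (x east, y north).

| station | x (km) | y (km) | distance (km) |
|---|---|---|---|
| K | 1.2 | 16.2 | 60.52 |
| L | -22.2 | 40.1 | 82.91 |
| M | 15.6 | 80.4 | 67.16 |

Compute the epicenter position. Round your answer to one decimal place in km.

Circle about each station: (x − 1.2)² + (y − 16.2)² = 60.52²; (x + 22.2)² + (y − 40.1)² = 82.91²; (x − 15.6)² + (y − 80.4)² = 67.16².
Subtracting pairs of circle equations eliminates x²+y² and gives linear equations (the radical axes):
-46.8 x + 47.8 y = -1374.43
28.8 x + 128.4 y = 5595.84
Solving the 2×2 system: x ≈ 60.1, y ≈ 30.1 km.

x ≈ 60.1 km, y ≈ 30.1 km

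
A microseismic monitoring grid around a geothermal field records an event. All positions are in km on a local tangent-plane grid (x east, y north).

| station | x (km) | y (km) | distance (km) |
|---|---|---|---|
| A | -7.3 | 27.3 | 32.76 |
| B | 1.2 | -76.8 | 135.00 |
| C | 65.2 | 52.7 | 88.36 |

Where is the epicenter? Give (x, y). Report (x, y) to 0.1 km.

-23.1 km east, 56.0 km north

Circle about each station: (x + 7.3)² + (y − 27.3)² = 32.76²; (x − 1.2)² + (y + 76.8)² = 135.00²; (x − 65.2)² + (y − 52.7)² = 88.36².
Subtracting the A equation from the B and C equations removes the quadratic terms:
17.0 x − 208.2 y = -12050.68
145.0 x + 50.8 y = -504.52
Solving the 2×2 system: x ≈ -23.1, y ≈ 56.0 km.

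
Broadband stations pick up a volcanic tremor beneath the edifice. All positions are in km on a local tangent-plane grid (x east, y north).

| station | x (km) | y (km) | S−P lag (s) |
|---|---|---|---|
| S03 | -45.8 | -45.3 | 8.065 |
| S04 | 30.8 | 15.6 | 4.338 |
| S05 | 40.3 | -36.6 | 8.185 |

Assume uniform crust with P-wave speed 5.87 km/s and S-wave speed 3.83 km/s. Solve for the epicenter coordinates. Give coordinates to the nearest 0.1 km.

Distance from S−P lag: d = Δt · v_P v_S / (v_P − v_S) = Δt · (5.87·3.83)/(5.87−3.83) ≈ 11.0206·Δt.
So d_S03 = 88.88, d_S04 = 47.81, d_S05 = 90.20 km.
Circle about each station: (x + 45.8)² + (y + 45.3)² = 88.88²; (x − 30.8)² + (y − 15.6)² = 47.81²; (x − 40.3)² + (y + 36.6)² = 90.20².
Subtracting pairs of circle equations eliminates x²+y² and gives linear equations (the radical axes):
153.2 x + 121.8 y = 2656.13
172.2 x + 17.4 y = -1422.47
Solving the 2×2 system: x ≈ -12.0, y ≈ 36.9 km.

(-12.0, 36.9)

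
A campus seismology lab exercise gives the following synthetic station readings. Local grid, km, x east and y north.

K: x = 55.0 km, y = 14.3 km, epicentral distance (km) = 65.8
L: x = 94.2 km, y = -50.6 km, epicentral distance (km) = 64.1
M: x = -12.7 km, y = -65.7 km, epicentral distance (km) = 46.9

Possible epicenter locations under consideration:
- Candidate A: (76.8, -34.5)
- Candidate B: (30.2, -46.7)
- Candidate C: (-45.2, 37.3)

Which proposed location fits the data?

Candidate B

For each candidate, compare |candidate − station| to the reported distance:
Candidate A: residuals K 12.4, L 40.4, M 47.9 → max 47.9 km
Candidate B: residuals K 0.0, L 0.0, M 0.0 → max 0.0 km
Candidate C: residuals K 37.0, L 100.7, M 61.1 → max 100.7 km
Only Candidate B has all residuals ≈ 0.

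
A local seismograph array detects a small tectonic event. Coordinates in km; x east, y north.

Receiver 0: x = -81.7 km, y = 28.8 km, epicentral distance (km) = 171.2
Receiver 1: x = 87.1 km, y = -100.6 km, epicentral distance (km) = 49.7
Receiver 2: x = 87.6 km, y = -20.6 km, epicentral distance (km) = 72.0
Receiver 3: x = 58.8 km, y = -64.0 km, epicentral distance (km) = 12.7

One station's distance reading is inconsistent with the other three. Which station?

Solve using three stations at a time. Using Receiver 0, Receiver 1, Receiver 3 (subtract circle equations pairwise → linear system) gives (x, y) ≈ (67.7, -54.8).
Distances from that point to each station vs reported:
  Receiver 0: calculated 171.2 vs reported 171.2 → residual 0.0 km
  Receiver 1: calculated 49.7 vs reported 49.7 → residual 0.0 km
  Receiver 2: calculated 39.6 vs reported 72.0 → residual 32.4 km
  Receiver 3: calculated 12.8 vs reported 12.7 → residual 0.1 km
Receiver 0, Receiver 1, Receiver 3 are mutually consistent (residuals ≈ 0); Receiver 2 is off by 32.4 km.

Receiver 2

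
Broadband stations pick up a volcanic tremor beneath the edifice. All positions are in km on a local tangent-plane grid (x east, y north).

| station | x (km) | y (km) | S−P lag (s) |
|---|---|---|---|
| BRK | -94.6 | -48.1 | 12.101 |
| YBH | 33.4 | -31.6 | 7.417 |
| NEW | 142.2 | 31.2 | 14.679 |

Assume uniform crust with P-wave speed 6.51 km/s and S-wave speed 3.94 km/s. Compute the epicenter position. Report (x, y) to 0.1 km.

-4.3 km east, 32.1 km north

Distance from S−P lag: d = Δt · v_P v_S / (v_P − v_S) = Δt · (6.51·3.94)/(6.51−3.94) ≈ 9.9803·Δt.
So d_BRK = 120.77, d_YBH = 74.02, d_NEW = 146.50 km.
Circle about each station: (x + 94.6)² + (y + 48.1)² = 120.77²; (x − 33.4)² + (y + 31.6)² = 74.02²; (x − 142.2)² + (y − 31.2)² = 146.50².
Subtracting the BRK equation from the YBH and NEW equations removes the quadratic terms:
256.0 x + 33.0 y = -42.22
473.6 x + 158.6 y = 3054.65
Solving the 2×2 system: x ≈ -4.3, y ≈ 32.1 km.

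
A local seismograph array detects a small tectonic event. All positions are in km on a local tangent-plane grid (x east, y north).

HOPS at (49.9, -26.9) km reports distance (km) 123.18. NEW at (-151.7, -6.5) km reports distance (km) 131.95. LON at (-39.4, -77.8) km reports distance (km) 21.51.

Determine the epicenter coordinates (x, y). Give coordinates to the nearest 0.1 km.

Circle about each station: (x − 49.9)² + (y + 26.9)² = 123.18²; (x + 151.7)² + (y + 6.5)² = 131.95²; (x + 39.4)² + (y + 77.8)² = 21.51².
Subtracting pairs of circle equations eliminates x²+y² and gives linear equations (the radical axes):
-403.2 x + 40.8 y = 17604.03
-178.6 x − 101.8 y = 19102.21
Solving the 2×2 system: x ≈ -53.2, y ≈ -94.3 km.
Check against HOPS (with the unrounded x, y): √((x − 49.9)²+(y + 26.9)²) = 123.18 ≈ 123.18 km. ✓

x ≈ -53.2 km, y ≈ -94.3 km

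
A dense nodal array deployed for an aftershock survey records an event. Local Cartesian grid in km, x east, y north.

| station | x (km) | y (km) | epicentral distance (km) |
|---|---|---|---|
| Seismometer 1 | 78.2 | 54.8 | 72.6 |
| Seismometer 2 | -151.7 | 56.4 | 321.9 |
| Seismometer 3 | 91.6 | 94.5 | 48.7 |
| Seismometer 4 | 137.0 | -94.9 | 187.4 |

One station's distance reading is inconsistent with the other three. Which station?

Solve using three stations at a time. Using Seismometer 1, Seismometer 3, Seismometer 4 (subtract circle equations pairwise → linear system) gives (x, y) ≈ (140.3, 92.5).
Distances from that point to each station vs reported:
  Seismometer 1: calculated 72.6 vs reported 72.6 → residual 0.0 km
  Seismometer 2: calculated 294.2 vs reported 321.9 → residual 27.7 km
  Seismometer 3: calculated 48.7 vs reported 48.7 → residual 0.0 km
  Seismometer 4: calculated 187.4 vs reported 187.4 → residual 0.0 km
Seismometer 1, Seismometer 3, Seismometer 4 are mutually consistent (residuals ≈ 0); Seismometer 2 is off by 27.7 km.

Seismometer 2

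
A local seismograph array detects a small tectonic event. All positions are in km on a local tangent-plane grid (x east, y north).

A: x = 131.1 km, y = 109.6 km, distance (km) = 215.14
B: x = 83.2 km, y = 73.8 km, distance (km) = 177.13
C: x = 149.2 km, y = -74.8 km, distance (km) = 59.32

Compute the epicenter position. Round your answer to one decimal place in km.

Circle about each station: (x − 131.1)² + (y − 109.6)² = 215.14²; (x − 83.2)² + (y − 73.8)² = 177.13²; (x − 149.2)² + (y + 74.8)² = 59.32².
Subtracting pairs of circle equations eliminates x²+y² and gives linear equations (the radical axes):
-95.8 x − 71.6 y = -1920.51
36.2 x − 368.8 y = 41422.67
Solving the 2×2 system: x ≈ 96.9, y ≈ -102.8 km.

96.9 km east, -102.8 km north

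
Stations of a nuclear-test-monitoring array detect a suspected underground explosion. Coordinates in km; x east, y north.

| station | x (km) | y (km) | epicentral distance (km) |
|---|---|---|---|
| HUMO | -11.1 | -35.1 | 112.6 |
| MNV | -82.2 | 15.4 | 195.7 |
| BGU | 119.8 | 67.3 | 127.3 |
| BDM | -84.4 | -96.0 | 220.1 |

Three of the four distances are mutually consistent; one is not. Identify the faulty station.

Solve using three stations at a time. Using HUMO, MNV, BGU (subtract circle equations pairwise → linear system) gives (x, y) ≈ (99.1, -58.3).
Distances from that point to each station vs reported:
  HUMO: calculated 112.6 vs reported 112.6 → residual 0.0 km
  MNV: calculated 195.7 vs reported 195.7 → residual 0.0 km
  BGU: calculated 127.3 vs reported 127.3 → residual 0.0 km
  BDM: calculated 187.3 vs reported 220.1 → residual 32.8 km
HUMO, MNV, BGU are mutually consistent (residuals ≈ 0); BDM is off by 32.8 km.

BDM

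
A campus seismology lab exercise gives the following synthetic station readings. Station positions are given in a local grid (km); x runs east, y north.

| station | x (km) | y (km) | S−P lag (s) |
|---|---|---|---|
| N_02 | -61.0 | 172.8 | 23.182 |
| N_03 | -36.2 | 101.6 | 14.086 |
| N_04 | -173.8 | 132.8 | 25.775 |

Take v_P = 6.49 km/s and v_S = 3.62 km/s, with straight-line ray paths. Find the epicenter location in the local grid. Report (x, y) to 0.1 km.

Distance from S−P lag: d = Δt · v_P v_S / (v_P − v_S) = Δt · (6.49·3.62)/(6.49−3.62) ≈ 8.1860·Δt.
So d_N_02 = 189.77, d_N_03 = 115.31, d_N_04 = 210.99 km.
Circle about each station: (x + 61.0)² + (y − 172.8)² = 189.77²; (x + 36.2)² + (y − 101.6)² = 115.31²; (x + 173.8)² + (y − 132.8)² = 210.99².
Subtracting pairs of circle equations eliminates x²+y² and gives linear equations (the radical axes):
49.6 x − 142.4 y = 768.42
-225.6 x − 80.0 y = 5757.31
Solving the 2×2 system: x ≈ -21.0, y ≈ -12.7 km.
Check against N_02 (with the unrounded x, y): √((x + 61.0)²+(y − 172.8)²) = 189.78 ≈ 189.77 km. ✓

(-21.0, -12.7)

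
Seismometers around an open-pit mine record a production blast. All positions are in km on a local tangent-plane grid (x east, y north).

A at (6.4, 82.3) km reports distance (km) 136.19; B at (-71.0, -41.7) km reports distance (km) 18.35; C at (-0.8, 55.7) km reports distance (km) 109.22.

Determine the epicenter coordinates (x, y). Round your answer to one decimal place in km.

Circle about each station: (x − 6.4)² + (y − 82.3)² = 136.19²; (x + 71.0)² + (y + 41.7)² = 18.35²; (x + 0.8)² + (y − 55.7)² = 109.22².
Subtracting pairs of circle equations eliminates x²+y² and gives linear equations (the radical axes):
-154.8 x − 248.0 y = 18176.63
-14.4 x − 53.2 y = 2907.59
Solving the 2×2 system: x ≈ -52.7, y ≈ -40.4 km.

-52.7 km east, -40.4 km north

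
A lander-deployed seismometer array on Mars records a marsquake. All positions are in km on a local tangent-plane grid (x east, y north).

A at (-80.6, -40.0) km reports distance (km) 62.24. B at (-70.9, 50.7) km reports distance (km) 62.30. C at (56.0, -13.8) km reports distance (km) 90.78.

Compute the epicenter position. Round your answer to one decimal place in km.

Circle about each station: (x + 80.6)² + (y + 40.0)² = 62.24²; (x + 70.9)² + (y − 50.7)² = 62.30²; (x − 56.0)² + (y + 13.8)² = 90.78².
Subtracting the A equation from the B and C equations removes the quadratic terms:
19.4 x + 181.4 y = -506.53
273.2 x + 52.4 y = -9137.11
Solving the 2×2 system: x ≈ -33.6, y ≈ 0.8 km.

-33.6 km east, 0.8 km north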